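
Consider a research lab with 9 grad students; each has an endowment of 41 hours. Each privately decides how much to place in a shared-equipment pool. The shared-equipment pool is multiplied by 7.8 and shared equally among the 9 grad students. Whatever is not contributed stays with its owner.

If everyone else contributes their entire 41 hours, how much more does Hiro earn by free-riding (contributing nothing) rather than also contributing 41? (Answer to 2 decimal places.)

5.47 hours

Switching from a contribution of 41 to 0 lets Hiro keep an extra 41 hours, but lowers the shared-equipment pool by 41, which costs Hiro their own share of that drop: 7.8/9 × 41 = 35.53.
Net gain = 41 − 35.53 = 5.47. The private return per contributed unit (0.8667) is below 1, so free-riding is indeed the best response regardless of what the others do.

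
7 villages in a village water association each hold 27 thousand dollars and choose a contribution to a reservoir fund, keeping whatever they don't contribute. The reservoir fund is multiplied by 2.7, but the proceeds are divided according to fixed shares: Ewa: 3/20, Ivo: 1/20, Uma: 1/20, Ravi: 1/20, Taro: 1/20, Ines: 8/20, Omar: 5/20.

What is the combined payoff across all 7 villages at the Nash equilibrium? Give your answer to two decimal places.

234.90 thousand dollars

For player j, contributing a unit is worthwhile iff 2.7 × (j's share) ≥ 1, i.e. iff j's share is at least 0.3704.
The only share above 0.3704 is Ines's 8/20, contributing 27; the remaining 6 contribute 0. Total contributed: 27.
The reservoir fund pays out 2.7 × 27 = 72.90 in total (split across the unequal shares, but the aggregate is all that matters for the group sum).
The 6 free-riders keep 27 each, adding 162. Group total = 162 + 72.90 = 234.90.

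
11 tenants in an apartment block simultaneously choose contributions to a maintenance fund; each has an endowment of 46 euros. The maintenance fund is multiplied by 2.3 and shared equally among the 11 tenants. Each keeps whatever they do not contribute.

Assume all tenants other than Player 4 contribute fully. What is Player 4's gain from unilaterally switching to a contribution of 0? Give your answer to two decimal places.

36.38 euros

Switching from a contribution of 46 to 0 lets Player 4 keep an extra 46 euros, but lowers the maintenance fund by 46, which costs Player 4 their own share of that drop: 2.3/11 × 46 = 9.62.
Net gain = 46 − 9.62 = 36.38. The private return per contributed unit (0.2091) is below 1, so free-riding is indeed the best response regardless of what the others do.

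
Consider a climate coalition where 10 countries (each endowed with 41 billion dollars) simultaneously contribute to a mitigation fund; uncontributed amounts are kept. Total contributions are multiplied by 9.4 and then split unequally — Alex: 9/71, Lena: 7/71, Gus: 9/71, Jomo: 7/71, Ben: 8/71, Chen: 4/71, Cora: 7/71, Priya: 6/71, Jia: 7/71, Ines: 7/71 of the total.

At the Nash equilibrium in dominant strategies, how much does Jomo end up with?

154.99 billion dollars

For player j, contributing a unit is worthwhile iff 9.4 × (j's share) ≥ 1, i.e. iff j's share is at least 0.1064.
Alex, Gus and Ben are above the threshold, contributing 41 each; the remaining 7 contribute 0. Total contributed: 123.
Jomo keeps 41 and receives 9.4 × 123 × 7/71 = 113.99 from the mitigation fund, for a payoff of 154.99.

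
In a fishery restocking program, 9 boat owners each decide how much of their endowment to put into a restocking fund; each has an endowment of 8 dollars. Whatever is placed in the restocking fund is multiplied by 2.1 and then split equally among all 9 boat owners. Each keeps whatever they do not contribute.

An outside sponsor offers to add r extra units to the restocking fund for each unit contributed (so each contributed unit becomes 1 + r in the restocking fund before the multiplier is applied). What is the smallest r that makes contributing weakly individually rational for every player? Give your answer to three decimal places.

With matching at rate r, one contributed unit becomes (1 + r) in the restocking fund and returns 2.1 × (1 + r) / 9 to the contributor.
Setting this equal to 1: 1 + r = 9/2.1 = 4.2857.
So the minimum matching rate is r = 4.2857 − 1 = 3.286.

3.286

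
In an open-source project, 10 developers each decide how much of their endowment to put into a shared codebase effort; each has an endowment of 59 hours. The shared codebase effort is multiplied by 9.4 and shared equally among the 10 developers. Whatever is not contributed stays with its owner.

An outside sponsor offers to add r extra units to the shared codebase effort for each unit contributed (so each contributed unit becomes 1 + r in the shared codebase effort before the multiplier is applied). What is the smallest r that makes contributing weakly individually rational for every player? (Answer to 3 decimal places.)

With matching at rate r, one contributed unit becomes (1 + r) in the shared codebase effort and returns 9.4 × (1 + r) / 10 to the contributor.
Setting this equal to 1: 1 + r = 10/9.4 = 1.0638.
So the minimum matching rate is r = 1.0638 − 1 = 0.064.

0.064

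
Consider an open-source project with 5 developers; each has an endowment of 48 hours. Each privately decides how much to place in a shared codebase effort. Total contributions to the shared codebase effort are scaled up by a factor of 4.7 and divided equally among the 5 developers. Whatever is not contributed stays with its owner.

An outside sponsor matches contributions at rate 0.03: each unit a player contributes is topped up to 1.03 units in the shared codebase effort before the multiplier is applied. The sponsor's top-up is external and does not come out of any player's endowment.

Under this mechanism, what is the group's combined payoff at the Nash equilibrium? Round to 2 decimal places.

240.00 hours

The effective private return is 4.7 × 1.03 / 5 = 0.9682, which is still under 1, so the mechanism doesn't change anyone's dominant strategy: zero contribution.
At the Nash equilibrium no one contributes; group total payoff = 5 × 48 = 240.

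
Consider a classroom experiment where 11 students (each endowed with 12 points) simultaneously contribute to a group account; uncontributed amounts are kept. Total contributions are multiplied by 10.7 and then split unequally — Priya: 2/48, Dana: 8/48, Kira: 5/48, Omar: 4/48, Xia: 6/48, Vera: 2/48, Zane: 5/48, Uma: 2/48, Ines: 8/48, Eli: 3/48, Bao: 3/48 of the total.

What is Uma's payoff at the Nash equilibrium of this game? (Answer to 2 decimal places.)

Each unit j contributes comes back to j as 10.7 × (j's share), so j prefers to contribute only if that share exceeds 1/10.7 = 0.0935; otherwise keeping the unit dominates.
The shares above 0.0935 belong to Dana, Kira, Xia, Zane and Ines, contributing 12 each; the remaining 6 contribute 0. Total contributed: 60.
Uma keeps 12 and receives 10.7 × 60 × 2/48 = 26.75 from the group account, for a payoff of 38.75.

38.75 points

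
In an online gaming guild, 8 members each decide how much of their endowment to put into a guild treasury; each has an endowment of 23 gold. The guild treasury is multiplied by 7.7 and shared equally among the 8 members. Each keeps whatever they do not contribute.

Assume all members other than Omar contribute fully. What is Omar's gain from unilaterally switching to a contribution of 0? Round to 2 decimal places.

Switching from a contribution of 23 to 0 lets Omar keep an extra 23 gold, but lowers the guild treasury by 23, which costs Omar their own share of that drop: 7.7/8 × 23 = 22.14.
Net gain = 23 − 22.14 = 0.86. The private return per contributed unit (0.9625) is below 1, so free-riding is indeed the best response regardless of what the others do.

0.86 gold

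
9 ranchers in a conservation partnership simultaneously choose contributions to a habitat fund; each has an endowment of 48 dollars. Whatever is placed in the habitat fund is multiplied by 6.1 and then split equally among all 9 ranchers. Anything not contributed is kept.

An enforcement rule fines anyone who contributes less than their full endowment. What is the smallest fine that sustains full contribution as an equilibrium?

15.47 dollars

Given the others contribute fully, the best deviation is to contribute 0 (any partial contribution still incurs the fine and gives up units whose private return 0.6778 is below 1).
Deviating from 48 to 0 saves 48 dollars but forfeits the deviator's share of the drop in the habitat fund: 6.1/9 × 48 = 32.53.
So the deviation gain is 48 − 32.53 = 15.47, and the fine must be at least 15.47 dollars to wipe it out.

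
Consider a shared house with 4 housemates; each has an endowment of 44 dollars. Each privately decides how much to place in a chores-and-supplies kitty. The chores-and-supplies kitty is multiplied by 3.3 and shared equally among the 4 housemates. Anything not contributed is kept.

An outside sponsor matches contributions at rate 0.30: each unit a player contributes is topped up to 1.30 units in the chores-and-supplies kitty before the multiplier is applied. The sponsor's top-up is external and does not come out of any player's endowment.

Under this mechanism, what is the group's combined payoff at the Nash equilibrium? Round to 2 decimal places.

755.04 dollars

With the mechanism, a contributed unit returns 3.3 × 1.30 / 4 = 1.0725 per unit of net cost to the contributor — now above 1 — so contributing fully is weakly dominant for every player.
So the Nash equilibrium is full contribution by all 4; the group earns 3.3 × 1.30 × 176 = 755.04.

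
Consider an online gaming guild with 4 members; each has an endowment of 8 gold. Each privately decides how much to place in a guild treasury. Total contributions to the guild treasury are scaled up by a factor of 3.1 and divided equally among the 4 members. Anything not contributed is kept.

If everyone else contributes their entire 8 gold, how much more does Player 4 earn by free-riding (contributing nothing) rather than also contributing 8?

Switching from a contribution of 8 to 0 lets Player 4 keep an extra 8 gold, but lowers the guild treasury by 8, which costs Player 4 their own share of that drop: 3.1/4 × 8 = 6.20.
Net gain = 8 − 6.20 = 1.80. The private return per contributed unit (0.7750) is below 1, so free-riding is indeed the best response regardless of what the others do.

1.80 gold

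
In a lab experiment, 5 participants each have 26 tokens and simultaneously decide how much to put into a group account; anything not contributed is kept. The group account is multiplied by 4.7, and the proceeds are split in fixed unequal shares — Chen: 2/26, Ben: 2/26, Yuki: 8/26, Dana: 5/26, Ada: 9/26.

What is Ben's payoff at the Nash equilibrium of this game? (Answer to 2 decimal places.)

Each unit j contributes comes back to j as 4.7 × (j's share), so j prefers to contribute only if that share exceeds 1/4.7 = 0.2128; otherwise keeping the unit dominates.
Yuki and Ada are above the threshold, contributing 26 each; the remaining 3 contribute 0. Total contributed: 52.
Ben keeps 26 and receives 4.7 × 52 × 2/26 = 18.80 from the group account, for a payoff of 44.80.

44.80 tokens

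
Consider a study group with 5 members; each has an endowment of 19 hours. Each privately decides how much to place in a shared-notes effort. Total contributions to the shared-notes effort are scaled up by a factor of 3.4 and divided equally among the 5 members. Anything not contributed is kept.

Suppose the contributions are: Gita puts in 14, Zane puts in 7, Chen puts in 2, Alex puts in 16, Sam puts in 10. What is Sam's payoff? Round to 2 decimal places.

42.32 hours

Total contributed: 14 + 7 + 2 + 16 + 10 = 49.
Each receives 3.4 × 49 / 5 = 33.32 from the shared-notes effort.
Sam keeps 19 − 10 = 9, so Sam's payoff is 9 + 33.32 = 42.32.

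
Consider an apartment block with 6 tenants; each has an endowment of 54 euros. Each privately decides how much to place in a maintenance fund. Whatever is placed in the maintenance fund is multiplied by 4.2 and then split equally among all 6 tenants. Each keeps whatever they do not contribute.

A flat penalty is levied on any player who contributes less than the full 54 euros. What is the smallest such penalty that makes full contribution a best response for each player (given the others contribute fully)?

16.20 euros

Given the others contribute fully, the best deviation is to contribute 0 (any partial contribution still incurs the fine and gives up units whose private return 0.7000 is below 1).
Deviating from 54 to 0 saves 54 euros but forfeits the deviator's share of the drop in the maintenance fund: 4.2/6 × 54 = 37.80.
So the deviation gain is 54 − 37.80 = 16.20, and the fine must be at least 16.20 euros to wipe it out.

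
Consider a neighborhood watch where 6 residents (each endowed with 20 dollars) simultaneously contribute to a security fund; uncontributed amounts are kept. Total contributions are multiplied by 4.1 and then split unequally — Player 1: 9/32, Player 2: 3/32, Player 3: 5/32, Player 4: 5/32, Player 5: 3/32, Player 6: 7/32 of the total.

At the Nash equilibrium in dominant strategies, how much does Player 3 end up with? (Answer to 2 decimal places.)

32.81 dollars

A player with share s gets back 4.1·s per unit contributed, so full contribution is dominant for anyone with s > 1/4.1 = 0.2439 and zero contribution is dominant for anyone below.
Player 1 alone (share 9/32) is above the threshold, contributing 20; the remaining 5 contribute 0. Total contributed: 20.
Player 3 keeps 20 and receives 4.1 × 20 × 5/32 = 12.81 from the security fund, for a payoff of 32.81.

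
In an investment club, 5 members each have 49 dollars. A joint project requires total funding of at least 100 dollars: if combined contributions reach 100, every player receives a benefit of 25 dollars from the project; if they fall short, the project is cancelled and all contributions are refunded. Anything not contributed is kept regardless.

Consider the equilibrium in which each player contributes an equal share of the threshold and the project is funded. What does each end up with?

Equal share of the threshold: 100/5 = 20.
At this profile no one gains by cutting their contribution: any cut drops the total below 100, the project is cancelled, contributions are refunded, and the deviator ends with 49, which is less than 49 − 20 + 25 = 54. Contributing more than 20 just wastes the excess. So contributing exactly 20 is a best response.
Each player's payoff: 49 − 20 + 25 = 54.

54 dollars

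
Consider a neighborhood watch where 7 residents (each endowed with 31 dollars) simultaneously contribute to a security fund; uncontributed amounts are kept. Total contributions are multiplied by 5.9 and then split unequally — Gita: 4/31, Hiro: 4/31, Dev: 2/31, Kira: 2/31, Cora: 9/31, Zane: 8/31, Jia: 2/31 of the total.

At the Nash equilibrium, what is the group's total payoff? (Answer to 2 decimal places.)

520.80 dollars

A player with share s gets back 5.9·s per unit contributed, so full contribution is dominant for anyone with s > 1/5.9 = 0.1695 and zero contribution is dominant for anyone below.
Cora and Zane clear that bar, contributing 31 each; the remaining 5 contribute 0. Total contributed: 62.
The security fund pays out 5.9 × 62 = 365.80 in total (split across the unequal shares, but the aggregate is all that matters for the group sum).
The 5 free-riders keep 31 each, adding 155. Group total = 155 + 365.80 = 520.80.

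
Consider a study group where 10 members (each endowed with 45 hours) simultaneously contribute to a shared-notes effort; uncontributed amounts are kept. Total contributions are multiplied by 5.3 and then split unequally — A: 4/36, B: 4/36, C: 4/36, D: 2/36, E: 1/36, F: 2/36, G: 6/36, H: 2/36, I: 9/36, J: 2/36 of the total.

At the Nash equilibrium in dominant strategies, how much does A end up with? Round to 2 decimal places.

71.50 hours

Each unit j contributes comes back to j as 5.3 × (j's share), so j prefers to contribute only if that share exceeds 1/5.3 = 0.1887; otherwise keeping the unit dominates.
The only share above 0.1887 is I's 9/36, contributing 45; the remaining 9 contribute 0. Total contributed: 45.
A keeps 45 and receives 5.3 × 45 × 4/36 = 26.50 from the shared-notes effort, for a payoff of 71.50.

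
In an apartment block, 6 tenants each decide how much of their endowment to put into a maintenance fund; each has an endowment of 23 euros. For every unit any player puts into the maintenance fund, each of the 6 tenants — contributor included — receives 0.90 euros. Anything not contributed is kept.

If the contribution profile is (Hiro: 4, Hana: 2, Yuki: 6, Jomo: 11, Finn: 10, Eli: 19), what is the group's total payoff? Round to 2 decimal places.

Total contributed: 4 + 2 + 6 + 11 + 10 + 19 = 52; total kept: 6 × 23 − 52 = 86.
The maintenance fund pays out 0.90 × 6 × 52 = 280.80 in aggregate.
Group total = 86 + 280.80 = 366.80.

366.80 euros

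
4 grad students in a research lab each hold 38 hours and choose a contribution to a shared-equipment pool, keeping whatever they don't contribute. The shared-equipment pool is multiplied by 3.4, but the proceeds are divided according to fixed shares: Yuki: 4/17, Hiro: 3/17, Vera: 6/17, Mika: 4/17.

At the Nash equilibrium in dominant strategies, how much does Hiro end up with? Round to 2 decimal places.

Each unit j contributes comes back to j as 3.4 × (j's share), so j prefers to contribute only if that share exceeds 1/3.4 = 0.2941; otherwise keeping the unit dominates.
The only share above 0.2941 is Vera's 6/17, contributing 38; the remaining 3 contribute 0. Total contributed: 38.
Hiro keeps 38 and receives 3.4 × 38 × 3/17 = 22.80 from the shared-equipment pool, for a payoff of 60.80.

60.80 hours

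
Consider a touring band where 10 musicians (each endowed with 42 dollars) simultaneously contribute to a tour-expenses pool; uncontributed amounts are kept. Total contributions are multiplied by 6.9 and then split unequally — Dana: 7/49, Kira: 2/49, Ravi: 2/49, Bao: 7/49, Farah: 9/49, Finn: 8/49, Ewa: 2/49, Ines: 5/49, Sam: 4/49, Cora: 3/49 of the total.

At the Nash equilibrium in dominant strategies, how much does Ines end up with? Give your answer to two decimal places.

101.14 dollars

A player with share s gets back 6.9·s per unit contributed, so full contribution is dominant for anyone with s > 1/6.9 = 0.1449 and zero contribution is dominant for anyone below.
Farah and Finn clear that bar, contributing 42 each; the remaining 8 contribute 0. Total contributed: 84.
Ines keeps 42 and receives 6.9 × 84 × 5/49 = 59.14 from the tour-expenses pool, for a payoff of 101.14.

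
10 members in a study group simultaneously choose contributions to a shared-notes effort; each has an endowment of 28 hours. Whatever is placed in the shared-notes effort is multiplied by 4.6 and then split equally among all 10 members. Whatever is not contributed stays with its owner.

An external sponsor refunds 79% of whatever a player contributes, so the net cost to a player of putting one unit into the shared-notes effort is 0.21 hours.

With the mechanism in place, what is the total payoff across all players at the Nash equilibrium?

The effective private return per unit is now (4.6/10) / 0.21 = 2.1905 > 1, so every player's dominant strategy flips to full contribution.
So the Nash equilibrium is full contribution by all 10; the group earns 10 × (28 × 0.79 + 4.6 × 28) = 1509.20.

1509.20 hours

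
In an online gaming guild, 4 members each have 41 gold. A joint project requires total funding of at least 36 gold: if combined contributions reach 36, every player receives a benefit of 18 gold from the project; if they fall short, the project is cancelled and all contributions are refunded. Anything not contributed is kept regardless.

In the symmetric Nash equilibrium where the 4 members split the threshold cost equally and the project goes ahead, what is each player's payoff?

50 gold

Equal share of the threshold: 36/4 = 9.
At this profile no one gains by cutting their contribution: any cut drops the total below 36, the project is cancelled, contributions are refunded, and the deviator ends with 41, which is less than 41 − 9 + 18 = 50. Contributing more than 9 just wastes the excess. So contributing exactly 9 is a best response.
Each player's payoff: 41 − 9 + 18 = 50.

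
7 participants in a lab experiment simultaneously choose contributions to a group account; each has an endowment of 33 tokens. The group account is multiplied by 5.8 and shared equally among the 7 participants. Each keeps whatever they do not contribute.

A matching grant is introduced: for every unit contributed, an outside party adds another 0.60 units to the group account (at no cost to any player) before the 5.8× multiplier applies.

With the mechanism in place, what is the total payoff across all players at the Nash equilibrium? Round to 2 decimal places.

The effective private return per unit is now 5.8 × 1.60 / 7 = 1.3257 > 1, so every player's dominant strategy flips to full contribution.
At the Nash equilibrium everyone contributes 33. Group total payoff = 5.8 × 1.60 × 231 = 2143.68.

2143.68 tokens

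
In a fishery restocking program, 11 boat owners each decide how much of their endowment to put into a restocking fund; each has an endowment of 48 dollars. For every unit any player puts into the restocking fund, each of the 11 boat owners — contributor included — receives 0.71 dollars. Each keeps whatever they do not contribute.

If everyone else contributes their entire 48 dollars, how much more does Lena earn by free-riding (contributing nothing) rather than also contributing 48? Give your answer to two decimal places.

13.92 dollars

Switching from a contribution of 48 to 0 lets Lena keep an extra 48 dollars, but lowers the restocking fund by 48, which costs Lena their own share of that drop: 0.71 × 48 = 34.08.
Net gain = 48 − 34.08 = 13.92. The private return per contributed unit (0.71) is below 1, so free-riding is indeed the best response regardless of what the others do.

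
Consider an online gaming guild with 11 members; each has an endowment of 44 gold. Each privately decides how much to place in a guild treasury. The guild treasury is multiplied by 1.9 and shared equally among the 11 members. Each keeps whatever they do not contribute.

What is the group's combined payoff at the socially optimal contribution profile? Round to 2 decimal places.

919.60 gold

Each contributed unit returns 1.900 to the group as a whole (0.1727 to each of 11 players), which exceeds 1, so the social optimum is full contribution: group total = 1.900 × 484 = 919.60.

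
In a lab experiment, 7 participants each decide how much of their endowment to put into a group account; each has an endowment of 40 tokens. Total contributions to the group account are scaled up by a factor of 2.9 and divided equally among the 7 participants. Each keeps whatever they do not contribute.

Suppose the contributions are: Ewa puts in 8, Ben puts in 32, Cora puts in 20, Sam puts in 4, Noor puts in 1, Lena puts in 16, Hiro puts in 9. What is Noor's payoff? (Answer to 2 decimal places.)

76.29 tokens

Total contributed: 8 + 32 + 20 + 4 + 1 + 16 + 9 = 90.
Each receives 2.9 × 90 / 7 = 37.29 from the group account.
Noor keeps 40 − 1 = 39, so Noor's payoff is 39 + 37.29 = 76.29.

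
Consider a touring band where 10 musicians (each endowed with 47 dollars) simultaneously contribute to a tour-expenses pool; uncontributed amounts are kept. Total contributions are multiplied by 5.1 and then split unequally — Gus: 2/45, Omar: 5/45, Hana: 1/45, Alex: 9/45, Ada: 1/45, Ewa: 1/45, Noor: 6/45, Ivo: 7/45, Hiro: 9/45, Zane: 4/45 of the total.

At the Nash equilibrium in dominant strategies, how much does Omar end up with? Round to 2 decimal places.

100.27 dollars

A player with share s gets back 5.1·s per unit contributed, so full contribution is dominant for anyone with s > 1/5.1 = 0.1961 and zero contribution is dominant for anyone below.
Alex and Hiro clear that bar, contributing 47 each; the remaining 8 contribute 0. Total contributed: 94.
Omar keeps 47 and receives 5.1 × 94 × 5/45 = 53.27 from the tour-expenses pool, for a payoff of 100.27.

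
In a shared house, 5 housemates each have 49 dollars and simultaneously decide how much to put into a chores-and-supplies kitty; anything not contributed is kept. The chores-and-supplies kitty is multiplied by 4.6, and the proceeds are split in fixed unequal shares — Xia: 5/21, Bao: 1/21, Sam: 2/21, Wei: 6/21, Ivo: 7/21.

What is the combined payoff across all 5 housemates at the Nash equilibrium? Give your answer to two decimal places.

Each unit j contributes comes back to j as 4.6 × (j's share), so j prefers to contribute only if that share exceeds 1/4.6 = 0.2174; otherwise keeping the unit dominates.
Xia, Wei and Ivo clear that bar, contributing 49 each; the remaining 2 contribute 0. Total contributed: 147.
The chores-and-supplies kitty pays out 4.6 × 147 = 676.20 in total (split across the unequal shares, but the aggregate is all that matters for the group sum).
The 2 free-riders keep 49 each, adding 98. Group total = 98 + 676.20 = 774.20.

774.20 dollars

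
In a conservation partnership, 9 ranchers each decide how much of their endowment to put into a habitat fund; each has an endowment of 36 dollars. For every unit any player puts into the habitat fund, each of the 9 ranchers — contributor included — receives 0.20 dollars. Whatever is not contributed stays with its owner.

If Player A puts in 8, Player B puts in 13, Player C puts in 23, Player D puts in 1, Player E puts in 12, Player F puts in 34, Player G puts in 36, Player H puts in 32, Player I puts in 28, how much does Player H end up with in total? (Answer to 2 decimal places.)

Total contributed: 8 + 13 + 23 + 1 + 12 + 34 + 36 + 32 + 28 = 187.
Each receives 0.20 × 187 = 37.40 from the habitat fund.
Player H keeps 36 − 32 = 4, so Player H's payoff is 4 + 37.40 = 41.40.

41.40 dollars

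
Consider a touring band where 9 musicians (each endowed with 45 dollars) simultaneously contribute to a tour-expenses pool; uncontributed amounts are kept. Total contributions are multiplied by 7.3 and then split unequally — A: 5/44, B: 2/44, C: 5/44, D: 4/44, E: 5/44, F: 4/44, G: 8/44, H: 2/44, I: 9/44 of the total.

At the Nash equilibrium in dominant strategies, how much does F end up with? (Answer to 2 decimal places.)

104.73 dollars

Each unit j contributes comes back to j as 7.3 × (j's share), so j prefers to contribute only if that share exceeds 1/7.3 = 0.1370; otherwise keeping the unit dominates.
G and I are above the threshold, contributing 45 each; the remaining 7 contribute 0. Total contributed: 90.
F keeps 45 and receives 7.3 × 90 × 4/44 = 59.73 from the tour-expenses pool, for a payoff of 104.73.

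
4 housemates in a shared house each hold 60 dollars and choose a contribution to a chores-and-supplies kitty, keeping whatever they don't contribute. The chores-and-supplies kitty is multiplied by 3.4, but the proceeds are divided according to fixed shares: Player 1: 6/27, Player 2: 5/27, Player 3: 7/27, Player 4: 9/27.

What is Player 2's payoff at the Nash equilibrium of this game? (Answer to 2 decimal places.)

97.78 dollars

Player j's private return per contributed unit is 3.4 × (j's share). Contributing is weakly dominant for j when that share is at least 1/3.4 = 0.2941, and contributing 0 is dominant otherwise.
Player 4 alone (share 9/27) is above the threshold, contributing 60; the remaining 3 contribute 0. Total contributed: 60.
Player 2 keeps 60 and receives 3.4 × 60 × 5/27 = 37.78 from the chores-and-supplies kitty, for a payoff of 97.78.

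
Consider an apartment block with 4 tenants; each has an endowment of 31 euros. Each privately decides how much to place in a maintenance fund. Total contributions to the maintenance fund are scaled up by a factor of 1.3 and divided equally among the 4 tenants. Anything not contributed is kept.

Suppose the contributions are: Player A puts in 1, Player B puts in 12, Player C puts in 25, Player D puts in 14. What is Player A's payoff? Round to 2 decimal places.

Total contributed: 1 + 12 + 25 + 14 = 52.
Each receives 1.3 × 52 / 4 = 16.90 from the maintenance fund.
Player A keeps 31 − 1 = 30, so Player A's payoff is 30 + 16.90 = 46.90.

46.90 euros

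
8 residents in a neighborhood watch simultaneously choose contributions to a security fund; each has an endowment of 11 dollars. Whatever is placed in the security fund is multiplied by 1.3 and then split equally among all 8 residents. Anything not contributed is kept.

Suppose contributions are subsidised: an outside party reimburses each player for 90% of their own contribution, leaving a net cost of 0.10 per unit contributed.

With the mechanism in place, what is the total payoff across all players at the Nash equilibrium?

Under the mechanism each unit contributed yields (1.3/8) / 0.10 = 1.6250 back to its contributor per unit of net cost, which exceeds 1, making full contribution the dominant choice for everyone.
At the Nash equilibrium everyone contributes 11. Group total payoff = 8 × (11 × 0.90 + 1.3 × 11) = 193.60.

193.60 dollars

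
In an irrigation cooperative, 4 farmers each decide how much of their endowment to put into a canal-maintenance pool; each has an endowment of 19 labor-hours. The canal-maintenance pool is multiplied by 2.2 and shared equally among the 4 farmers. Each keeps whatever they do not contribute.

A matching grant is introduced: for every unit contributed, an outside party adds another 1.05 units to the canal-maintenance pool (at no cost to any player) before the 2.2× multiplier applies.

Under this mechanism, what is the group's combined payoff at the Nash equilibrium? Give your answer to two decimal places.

342.76 labor-hours

Under the mechanism each unit contributed yields 2.2 × 2.05 / 4 = 1.1275 back to its contributor per unit of net cost, which exceeds 1, making full contribution the dominant choice for everyone.
At the Nash equilibrium everyone contributes 19. Group total payoff = 2.2 × 2.05 × 76 = 342.76.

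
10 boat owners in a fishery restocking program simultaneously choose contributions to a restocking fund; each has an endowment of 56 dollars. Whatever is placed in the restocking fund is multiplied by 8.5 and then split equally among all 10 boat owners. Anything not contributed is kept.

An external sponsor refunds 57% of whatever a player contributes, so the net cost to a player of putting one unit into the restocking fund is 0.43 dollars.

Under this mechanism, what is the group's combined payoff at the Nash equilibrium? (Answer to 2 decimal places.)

5079.20 dollars

Under the mechanism each unit contributed yields (8.5/10) / 0.43 = 1.9767 back to its contributor per unit of net cost, which exceeds 1, making full contribution the dominant choice for everyone.
So the Nash equilibrium is full contribution by all 10; the group earns 10 × (56 × 0.57 + 8.5 × 56) = 5079.20.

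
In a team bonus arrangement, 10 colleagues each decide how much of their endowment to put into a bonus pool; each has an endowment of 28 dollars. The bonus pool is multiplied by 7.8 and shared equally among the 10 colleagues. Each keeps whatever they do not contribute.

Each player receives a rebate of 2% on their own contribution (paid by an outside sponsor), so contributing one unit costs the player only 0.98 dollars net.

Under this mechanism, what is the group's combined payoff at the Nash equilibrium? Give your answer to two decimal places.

With the mechanism, a contributed unit returns (7.8/10) / 0.98 = 0.7959 per unit of net cost — still below 1 — so contributing 0 remains dominant for every player.
Everyone keeps their endowment and the group total is 10 × 28 = 280.

280.00 dollars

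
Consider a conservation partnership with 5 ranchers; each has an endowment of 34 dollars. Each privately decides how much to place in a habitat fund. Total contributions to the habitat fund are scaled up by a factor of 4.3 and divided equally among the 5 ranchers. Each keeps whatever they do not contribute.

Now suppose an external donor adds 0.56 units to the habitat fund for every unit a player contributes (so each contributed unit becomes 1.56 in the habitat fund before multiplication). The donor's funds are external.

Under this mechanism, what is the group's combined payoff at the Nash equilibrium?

1140.36 dollars

Under the mechanism each unit contributed yields 4.3 × 1.56 / 5 = 1.3416 back to its contributor per unit of net cost, which exceeds 1, making full contribution the dominant choice for everyone.
So the Nash equilibrium is full contribution by all 5; the group earns 4.3 × 1.56 × 170 = 1140.36.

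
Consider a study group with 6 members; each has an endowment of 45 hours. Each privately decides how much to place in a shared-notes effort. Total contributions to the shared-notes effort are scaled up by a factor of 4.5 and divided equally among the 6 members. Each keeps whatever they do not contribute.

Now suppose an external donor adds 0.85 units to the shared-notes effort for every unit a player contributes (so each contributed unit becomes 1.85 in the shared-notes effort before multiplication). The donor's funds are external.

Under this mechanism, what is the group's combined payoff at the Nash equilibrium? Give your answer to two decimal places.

2247.75 hours

Under the mechanism each unit contributed yields 4.5 × 1.85 / 6 = 1.3875 back to its contributor per unit of net cost, which exceeds 1, making full contribution the dominant choice for everyone.
At the Nash equilibrium everyone contributes 45. Group total payoff = 4.5 × 1.85 × 270 = 2247.75.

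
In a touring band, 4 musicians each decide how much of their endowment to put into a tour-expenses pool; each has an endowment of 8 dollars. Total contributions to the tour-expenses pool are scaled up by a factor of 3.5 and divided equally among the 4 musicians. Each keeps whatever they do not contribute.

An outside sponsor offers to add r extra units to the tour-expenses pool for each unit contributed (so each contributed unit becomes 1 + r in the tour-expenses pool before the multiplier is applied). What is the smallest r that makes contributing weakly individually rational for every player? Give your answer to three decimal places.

With matching at rate r, one contributed unit becomes (1 + r) in the tour-expenses pool and returns 3.5 × (1 + r) / 4 to the contributor.
Setting this equal to 1: 1 + r = 4/3.5 = 1.1429.
So the minimum matching rate is r = 1.1429 − 1 = 0.143.

0.143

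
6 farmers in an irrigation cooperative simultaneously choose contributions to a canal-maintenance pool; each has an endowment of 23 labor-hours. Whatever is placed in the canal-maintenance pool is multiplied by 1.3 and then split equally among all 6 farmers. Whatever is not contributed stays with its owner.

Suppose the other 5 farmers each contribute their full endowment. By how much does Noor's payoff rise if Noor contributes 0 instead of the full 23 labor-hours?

Switching from a contribution of 23 to 0 lets Noor keep an extra 23 labor-hours, but lowers the canal-maintenance pool by 23, which costs Noor their own share of that drop: 1.3/6 × 23 = 4.98.
Net gain = 23 − 4.98 = 18.02. The private return per contributed unit (0.2167) is below 1, so free-riding is indeed the best response regardless of what the others do.

18.02 labor-hours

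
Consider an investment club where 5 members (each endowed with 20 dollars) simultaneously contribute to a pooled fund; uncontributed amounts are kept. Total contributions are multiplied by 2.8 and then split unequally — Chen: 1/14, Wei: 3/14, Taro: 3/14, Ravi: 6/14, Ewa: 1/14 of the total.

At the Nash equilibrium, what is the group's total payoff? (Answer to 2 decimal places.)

Player j's private return per contributed unit is 2.8 × (j's share). Contributing is weakly dominant for j when that share is at least 1/2.8 = 0.3571, and contributing 0 is dominant otherwise.
The only share above 0.3571 is Ravi's 6/14, contributing 20; the remaining 4 contribute 0. Total contributed: 20.
The pooled fund pays out 2.8 × 20 = 56.00 in total (split across the unequal shares, but the aggregate is all that matters for the group sum).
The 4 free-riders keep 20 each, adding 80. Group total = 80 + 56.00 = 136.00.

136.00 dollars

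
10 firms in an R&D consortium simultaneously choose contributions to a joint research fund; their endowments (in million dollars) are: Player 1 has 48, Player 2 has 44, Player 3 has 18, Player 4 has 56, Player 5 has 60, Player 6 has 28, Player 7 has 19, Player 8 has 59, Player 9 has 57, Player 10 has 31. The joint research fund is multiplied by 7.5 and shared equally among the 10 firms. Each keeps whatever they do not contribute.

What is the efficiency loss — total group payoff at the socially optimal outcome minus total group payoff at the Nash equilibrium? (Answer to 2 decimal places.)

2730.00 million dollars

The private return per contributed unit is 7.5/10 = 0.7500 < 1 for every player regardless of endowment, so the Nash equilibrium is zero contribution and the group total is Σ E_j = 48 + 44 + 18 + 56 + 60 + 28 + 19 + 59 + 57 + 31 = 420.
Each contributed unit returns 7.500 to the group, so the social optimum is full contribution by everyone: group total = 7.500 × 420 = 3150.00.
Efficiency loss = (7.500 − 1) × 420 = 2730.00.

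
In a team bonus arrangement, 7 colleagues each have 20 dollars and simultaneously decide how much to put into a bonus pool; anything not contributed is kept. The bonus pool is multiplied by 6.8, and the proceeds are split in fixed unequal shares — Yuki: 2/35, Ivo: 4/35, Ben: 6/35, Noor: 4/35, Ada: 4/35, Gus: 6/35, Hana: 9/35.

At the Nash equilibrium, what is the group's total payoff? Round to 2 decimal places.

Each unit j contributes comes back to j as 6.8 × (j's share), so j prefers to contribute only if that share exceeds 1/6.8 = 0.1471; otherwise keeping the unit dominates.
Ben, Gus and Hana clear that bar, contributing 20 each; the remaining 4 contribute 0. Total contributed: 60.
The bonus pool pays out 6.8 × 60 = 408.00 in total (split across the unequal shares, but the aggregate is all that matters for the group sum).
The 4 free-riders keep 20 each, adding 80. Group total = 80 + 408.00 = 488.00.

488.00 dollars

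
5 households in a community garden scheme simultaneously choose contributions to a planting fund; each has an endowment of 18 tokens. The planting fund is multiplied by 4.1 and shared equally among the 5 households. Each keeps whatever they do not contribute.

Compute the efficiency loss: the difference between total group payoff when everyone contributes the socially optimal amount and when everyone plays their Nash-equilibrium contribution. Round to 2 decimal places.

Each contributed unit returns 4.1/5 = 0.8200 to its contributor — below 1 — so contributing 0 is dominant for every player. At the Nash equilibrium everyone keeps their 18, and the group total is 5 × 18 = 90.
Each contributed unit returns 4.100 to the group as a whole (0.8200 to each of 5 players), which exceeds 1, so the social optimum is full contribution: group total = 4.100 × 90 = 369.00.
Efficiency loss = 369.00 − 90 = 279.00.

279.00 tokens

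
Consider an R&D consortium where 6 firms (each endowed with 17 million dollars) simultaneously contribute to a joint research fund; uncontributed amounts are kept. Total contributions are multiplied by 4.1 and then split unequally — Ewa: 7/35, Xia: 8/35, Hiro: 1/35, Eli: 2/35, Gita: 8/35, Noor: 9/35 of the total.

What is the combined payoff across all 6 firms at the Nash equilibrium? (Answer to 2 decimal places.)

Each unit j contributes comes back to j as 4.1 × (j's share), so j prefers to contribute only if that share exceeds 1/4.1 = 0.2439; otherwise keeping the unit dominates.
Noor alone (share 9/35) is above the threshold, contributing 17; the remaining 5 contribute 0. Total contributed: 17.
The joint research fund pays out 4.1 × 17 = 69.70 in total (split across the unequal shares, but the aggregate is all that matters for the group sum).
The 5 free-riders keep 17 each, adding 85. Group total = 85 + 69.70 = 154.70.

154.70 million dollars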